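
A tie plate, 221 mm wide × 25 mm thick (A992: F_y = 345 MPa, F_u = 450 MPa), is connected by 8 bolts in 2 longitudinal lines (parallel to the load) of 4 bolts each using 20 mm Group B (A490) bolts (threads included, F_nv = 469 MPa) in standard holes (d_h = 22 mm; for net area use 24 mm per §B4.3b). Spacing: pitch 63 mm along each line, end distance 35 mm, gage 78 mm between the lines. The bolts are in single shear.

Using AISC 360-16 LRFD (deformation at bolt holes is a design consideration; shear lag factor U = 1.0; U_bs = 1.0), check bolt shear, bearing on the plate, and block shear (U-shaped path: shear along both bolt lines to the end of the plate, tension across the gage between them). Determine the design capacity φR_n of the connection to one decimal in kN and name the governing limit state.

Bolt shear: A_b = π(20)²/4 = 314.16 mm². φR_n = 0.75 × 469 × 314.16 × 8 × 1 = 884.0 kN.
Bearing (25 mm plate, F_u = 450 MPa): end bolts L_c = 35 − 22/2 = 24, R_n = min(1.2×24×25×450, 2.4×20×25×450) = 324 kN/bolt; interior L_c = 63 − 22 = 41, R_n = 540 kN/bolt. φR_n = 0.75 × (2×324 + 6×540) = 2916.0 kN.
Block shear: shear path 2×[35+3×63] = 2×224 mm, A_gv = 11200, A_nv = 2×(224 − 3.5×24)×25 = 7000 mm²; tension across gage: (78 − 1×24)×25 = 1350 mm². R_n = min(0.6×450×7000, 0.6×345×11200) + 1.0×450×1350 = min(1890, 2318.4) + 607.5 = 2497.5 kN. φR_n = 0.75 × 2497.5 = 1873.1 kN.
Governing: min(884.0, 2916.0, 1873.1) = 884.0 kN → bolt shear.

884.0 kN (bolt shear governs)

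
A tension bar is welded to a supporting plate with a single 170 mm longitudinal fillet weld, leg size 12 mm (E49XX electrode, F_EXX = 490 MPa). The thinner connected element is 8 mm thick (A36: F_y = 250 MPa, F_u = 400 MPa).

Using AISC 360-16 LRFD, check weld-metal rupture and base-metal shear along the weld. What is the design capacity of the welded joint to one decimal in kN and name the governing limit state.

204.0 kN (base-metal shear governs)

Weld metal: throat = 0.707×12 = 8.484 mm, L = 170 mm. φR_n = 0.75 × 0.6 × 490 × 8.484 × 170 = 318.0 kN.
Base metal shear (8 mm plate): yield φR_n = 1.0×0.6×250×8×170 = 204.0 kN; rupture φR_n = 0.75×0.6×400×8×170 = 244.8 kN; take 204.0 kN (yield).
Governing: min(318.0, 204.0) = 204.0 kN → base-metal shear.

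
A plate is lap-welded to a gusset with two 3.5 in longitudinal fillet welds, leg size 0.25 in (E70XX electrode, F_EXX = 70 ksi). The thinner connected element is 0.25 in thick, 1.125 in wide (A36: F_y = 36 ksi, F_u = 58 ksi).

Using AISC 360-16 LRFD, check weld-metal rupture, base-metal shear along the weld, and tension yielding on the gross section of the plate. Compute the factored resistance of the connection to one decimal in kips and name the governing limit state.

9.1 kips (gross-section yield governs)

Weld metal: throat = 0.707×0.25 = 0.17675 in, L = 2×3.5 = 7 in. φR_n = 0.75 × 0.6 × 70 × 0.17675 × 7 = 39.0 kips.
Base metal shear (0.25 in plate): yield φR_n = 1.0×0.6×36×0.25×7 = 37.8 kips; rupture φR_n = 0.75×0.6×58×0.25×7 = 45.7 kips; take 37.8 kips (yield).
Tension yield (gross): A_g = 1.125×0.25 = 0.28125 in². φR_n = 0.90 × 36 × 0.28125 = 9.1 kips.
Governing: min(39.0, 37.8, 9.1) = 9.1 kips → gross-section yield.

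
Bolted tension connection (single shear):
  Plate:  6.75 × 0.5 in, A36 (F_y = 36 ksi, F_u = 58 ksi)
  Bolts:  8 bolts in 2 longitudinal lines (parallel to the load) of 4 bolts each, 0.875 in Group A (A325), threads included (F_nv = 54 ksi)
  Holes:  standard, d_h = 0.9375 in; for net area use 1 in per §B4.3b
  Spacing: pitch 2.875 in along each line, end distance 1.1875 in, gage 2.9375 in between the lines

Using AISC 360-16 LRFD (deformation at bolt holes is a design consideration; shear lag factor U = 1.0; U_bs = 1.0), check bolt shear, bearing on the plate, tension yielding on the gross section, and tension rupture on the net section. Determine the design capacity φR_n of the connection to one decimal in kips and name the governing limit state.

103.3 kips (net-section rupture governs)

Bolt shear: A_b = π(0.875)²/4 = 0.60132 in². φR_n = 0.75 × 54 × 0.60132 × 8 × 1 = 194.8 kips.
Bearing (0.5 in plate, F_u = 58 ksi): end bolts L_c = 1.1875 − 0.9375/2 = 0.71875, R_n = min(1.2×0.71875×0.5×58, 2.4×0.875×0.5×58) = 25.013 kips/bolt; interior L_c = 2.875 − 0.9375 = 1.9375, R_n = 60.9 kips/bolt. φR_n = 0.75 × (2×25.013 + 6×60.9) = 311.6 kips.
Tension yield (gross): A_g = 6.75×0.5 = 3.375 in². φR_n = 0.90 × 36 × 3.375 = 109.4 kips.
Tension rupture (net): A_n = (6.75 − 2×1)×0.5 = 2.375 in² (U = 1.0, A_e = A_n). φR_n = 0.75 × 58 × 2.375 = 103.3 kips.
Governing: min(194.8, 311.6, 109.4, 103.3) = 103.3 kips → net-section rupture.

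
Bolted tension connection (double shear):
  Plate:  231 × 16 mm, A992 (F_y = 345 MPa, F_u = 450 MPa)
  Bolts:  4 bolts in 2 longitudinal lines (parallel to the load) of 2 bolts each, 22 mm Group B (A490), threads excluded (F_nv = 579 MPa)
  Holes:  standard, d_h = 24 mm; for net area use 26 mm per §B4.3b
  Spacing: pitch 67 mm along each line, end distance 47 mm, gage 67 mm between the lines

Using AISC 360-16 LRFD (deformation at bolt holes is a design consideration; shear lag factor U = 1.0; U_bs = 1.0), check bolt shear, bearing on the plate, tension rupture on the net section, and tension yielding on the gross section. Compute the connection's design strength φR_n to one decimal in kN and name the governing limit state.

966.6 kN (net-section rupture governs)

Bolt shear: A_b = π(22)²/4 = 380.13 mm². φR_n = 0.75 × 579 × 380.13 × 4 × 2 = 1320.6 kN.
Bearing (16 mm plate, F_u = 450 MPa): end bolts L_c = 47 − 24/2 = 35, R_n = min(1.2×35×16×450, 2.4×22×16×450) = 302.4 kN/bolt; interior L_c = 67 − 24 = 43, R_n = 371.52 kN/bolt. φR_n = 0.75 × (2×302.4 + 2×371.52) = 1010.9 kN.
Tension rupture (net): A_n = (231 − 2×26)×16 = 2864 mm² (U = 1.0, A_e = A_n). φR_n = 0.75 × 450 × 2864 = 966.6 kN.
Tension yield (gross): A_g = 231×16 = 3696 mm². φR_n = 0.90 × 345 × 3696 = 1147.6 kN.
Governing: min(1320.6, 1010.9, 966.6, 1147.6) = 966.6 kN → net-section rupture.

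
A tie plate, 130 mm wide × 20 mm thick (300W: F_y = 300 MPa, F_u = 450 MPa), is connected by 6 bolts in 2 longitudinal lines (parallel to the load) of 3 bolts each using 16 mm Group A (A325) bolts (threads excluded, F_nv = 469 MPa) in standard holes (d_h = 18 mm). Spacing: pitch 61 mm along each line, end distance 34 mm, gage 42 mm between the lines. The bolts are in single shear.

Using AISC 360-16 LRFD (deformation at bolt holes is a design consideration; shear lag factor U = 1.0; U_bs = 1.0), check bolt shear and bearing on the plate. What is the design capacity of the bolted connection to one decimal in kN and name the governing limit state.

Bolt shear: A_b = π(16)²/4 = 201.06 mm². φR_n = 0.75 × 469 × 201.06 × 6 × 1 = 424.3 kN.
Bearing (20 mm plate, F_u = 450 MPa): end bolts L_c = 34 − 18/2 = 25, R_n = min(1.2×25×20×450, 2.4×16×20×450) = 270 kN/bolt; interior L_c = 61 − 18 = 43, R_n = 345.6 kN/bolt. φR_n = 0.75 × (2×270 + 4×345.6) = 1441.8 kN.
Governing: min(424.3, 1441.8) = 424.3 kN → bolt shear.

424.3 kN (bolt shear governs)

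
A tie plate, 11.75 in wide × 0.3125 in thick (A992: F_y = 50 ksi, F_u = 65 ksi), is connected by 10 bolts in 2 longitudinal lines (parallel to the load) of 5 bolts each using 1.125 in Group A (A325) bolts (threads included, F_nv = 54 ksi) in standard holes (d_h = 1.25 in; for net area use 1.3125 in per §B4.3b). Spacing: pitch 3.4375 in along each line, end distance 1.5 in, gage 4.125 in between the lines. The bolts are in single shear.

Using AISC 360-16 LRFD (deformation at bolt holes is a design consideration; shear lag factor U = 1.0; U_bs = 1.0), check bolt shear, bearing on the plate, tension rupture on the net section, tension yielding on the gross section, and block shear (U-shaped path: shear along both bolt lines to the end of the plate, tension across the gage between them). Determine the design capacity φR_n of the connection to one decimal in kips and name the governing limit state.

Bolt shear: A_b = π(1.125)²/4 = 0.99402 in². φR_n = 0.75 × 54 × 0.99402 × 10 × 1 = 402.6 kips.
Bearing (0.3125 in plate, F_u = 65 ksi): end bolts L_c = 1.5 − 1.25/2 = 0.875, R_n = min(1.2×0.875×0.3125×65, 2.4×1.125×0.3125×65) = 21.328 kips/bolt; interior L_c = 3.4375 − 1.25 = 2.1875, R_n = 53.32 kips/bolt. φR_n = 0.75 × (2×21.328 + 8×53.32) = 351.9 kips.
Tension rupture (net): A_n = (11.75 − 2×1.3125)×0.3125 = 2.8516 in² (U = 1.0, A_e = A_n). φR_n = 0.75 × 65 × 2.8516 = 139.0 kips.
Tension yield (gross): A_g = 11.75×0.3125 = 3.6719 in². φR_n = 0.90 × 50 × 3.6719 = 165.2 kips.
Block shear: shear path 2×[1.5+4×3.4375] = 2×15.25 in, A_gv = 9.5313, A_nv = 2×(15.25 − 4.5×1.3125)×0.3125 = 5.8398 in²; tension across gage: (4.125 − 1×1.3125)×0.3125 = 0.87891 in². R_n = min(0.6×65×5.8398, 0.6×50×9.5313) + 1.0×65×0.87891 = min(227.75, 285.94) + 57.129 = 284.88 kips. φR_n = 0.75 × 284.88 = 213.7 kips.
Governing: min(402.6, 351.9, 139.0, 165.2, 213.7) = 139.0 kips → net-section rupture.

139.0 kips (net-section rupture governs)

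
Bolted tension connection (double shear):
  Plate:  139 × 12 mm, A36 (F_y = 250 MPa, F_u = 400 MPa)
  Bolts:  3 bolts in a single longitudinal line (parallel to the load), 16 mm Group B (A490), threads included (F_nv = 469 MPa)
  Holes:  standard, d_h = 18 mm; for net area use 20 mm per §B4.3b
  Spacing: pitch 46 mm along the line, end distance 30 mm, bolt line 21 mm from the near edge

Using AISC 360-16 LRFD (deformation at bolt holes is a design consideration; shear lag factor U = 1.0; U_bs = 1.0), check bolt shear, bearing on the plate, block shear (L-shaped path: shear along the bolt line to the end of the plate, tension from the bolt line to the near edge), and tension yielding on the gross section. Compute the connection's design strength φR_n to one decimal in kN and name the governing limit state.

195.1 kN (block shear governs)

Bolt shear: A_b = π(16)²/4 = 201.06 mm². φR_n = 0.75 × 469 × 201.06 × 3 × 2 = 424.3 kN.
Bearing (12 mm plate, F_u = 400 MPa): end bolts L_c = 30 − 18/2 = 21, R_n = min(1.2×21×12×400, 2.4×16×12×400) = 120.96 kN/bolt; interior L_c = 46 − 18 = 28, R_n = 161.28 kN/bolt. φR_n = 0.75 × (1×120.96 + 2×161.28) = 332.6 kN.
Block shear: shear path 1×[30+2×46] = 1×122 mm, A_gv = 1464, A_nv = 1×(122 − 2.5×20)×12 = 864 mm²; tension to near edge: (21 − 0.5×20)×12 = 132 mm². R_n = min(0.6×400×864, 0.6×250×1464) + 1.0×400×132 = min(207.36, 219.6) + 52.8 = 260.16 kN. φR_n = 0.75 × 260.16 = 195.1 kN.
Tension yield (gross): A_g = 139×12 = 1668 mm². φR_n = 0.90 × 250 × 1668 = 375.3 kN.
Governing: min(424.3, 332.6, 195.1, 375.3) = 195.1 kN → block shear.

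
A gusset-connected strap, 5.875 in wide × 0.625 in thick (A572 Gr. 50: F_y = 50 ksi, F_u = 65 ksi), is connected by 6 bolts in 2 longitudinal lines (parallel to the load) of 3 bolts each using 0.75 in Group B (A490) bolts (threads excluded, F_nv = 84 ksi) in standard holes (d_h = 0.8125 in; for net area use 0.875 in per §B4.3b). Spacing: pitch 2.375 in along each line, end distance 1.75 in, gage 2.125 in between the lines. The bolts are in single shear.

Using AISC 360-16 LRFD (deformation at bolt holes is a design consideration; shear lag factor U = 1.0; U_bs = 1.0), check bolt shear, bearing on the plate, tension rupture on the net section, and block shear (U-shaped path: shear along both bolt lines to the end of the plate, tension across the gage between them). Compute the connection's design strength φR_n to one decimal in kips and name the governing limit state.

Bolt shear: A_b = π(0.75)²/4 = 0.44179 in². φR_n = 0.75 × 84 × 0.44179 × 6 × 1 = 167.0 kips.
Bearing (0.625 in plate, F_u = 65 ksi): end bolts L_c = 1.75 − 0.8125/2 = 1.34375, R_n = min(1.2×1.34375×0.625×65, 2.4×0.75×0.625×65) = 65.508 kips/bolt; interior L_c = 2.375 − 0.8125 = 1.5625, R_n = 73.125 kips/bolt. φR_n = 0.75 × (2×65.508 + 4×73.125) = 317.6 kips.
Tension rupture (net): A_n = (5.875 − 2×0.875)×0.625 = 2.5781 in² (U = 1.0, A_e = A_n). φR_n = 0.75 × 65 × 2.5781 = 125.7 kips.
Block shear: shear path 2×[1.75+2×2.375] = 2×6.5 in, A_gv = 8.125, A_nv = 2×(6.5 − 2.5×0.875)×0.625 = 5.3906 in²; tension across gage: (2.125 − 1×0.875)×0.625 = 0.78125 in². R_n = min(0.6×65×5.3906, 0.6×50×8.125) + 1.0×65×0.78125 = min(210.23, 243.75) + 50.781 = 261.01 kips. φR_n = 0.75 × 261.01 = 195.8 kips.
Governing: min(167.0, 317.6, 125.7, 195.8) = 125.7 kips → net-section rupture.

125.7 kips (net-section rupture governs)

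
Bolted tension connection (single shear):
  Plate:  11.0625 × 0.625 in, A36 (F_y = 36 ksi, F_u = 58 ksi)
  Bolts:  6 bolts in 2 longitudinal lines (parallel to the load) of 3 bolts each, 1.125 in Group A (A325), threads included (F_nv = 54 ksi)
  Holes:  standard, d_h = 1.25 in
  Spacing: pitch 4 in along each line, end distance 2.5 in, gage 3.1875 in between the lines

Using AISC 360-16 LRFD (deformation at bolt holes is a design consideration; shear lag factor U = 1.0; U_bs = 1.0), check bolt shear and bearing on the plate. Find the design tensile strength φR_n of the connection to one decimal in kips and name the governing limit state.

241.5 kips (bolt shear governs)

Bolt shear: A_b = π(1.125)²/4 = 0.99402 in². φR_n = 0.75 × 54 × 0.99402 × 6 × 1 = 241.5 kips.
Bearing (0.625 in plate, F_u = 58 ksi): end bolts L_c = 2.5 − 1.25/2 = 1.875, R_n = min(1.2×1.875×0.625×58, 2.4×1.125×0.625×58) = 81.563 kips/bolt; interior L_c = 4 − 1.25 = 2.75, R_n = 97.875 kips/bolt. φR_n = 0.75 × (2×81.563 + 4×97.875) = 416.0 kips.
Governing: min(241.5, 416.0) = 241.5 kips → bolt shear.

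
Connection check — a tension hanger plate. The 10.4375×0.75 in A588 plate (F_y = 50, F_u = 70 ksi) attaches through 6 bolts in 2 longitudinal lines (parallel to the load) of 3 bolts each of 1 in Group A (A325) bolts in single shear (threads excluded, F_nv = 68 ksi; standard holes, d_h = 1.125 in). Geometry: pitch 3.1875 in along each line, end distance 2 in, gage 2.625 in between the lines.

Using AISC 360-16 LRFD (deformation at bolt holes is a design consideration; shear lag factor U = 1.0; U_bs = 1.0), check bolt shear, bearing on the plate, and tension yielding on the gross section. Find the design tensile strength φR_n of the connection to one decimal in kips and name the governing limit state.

240.3 kips (bolt shear governs)

Bolt shear: A_b = π(1)²/4 = 0.7854 in². φR_n = 0.75 × 68 × 0.7854 × 6 × 1 = 240.3 kips.
Bearing (0.75 in plate, F_u = 70 ksi): end bolts L_c = 2 − 1.125/2 = 1.4375, R_n = min(1.2×1.4375×0.75×70, 2.4×1×0.75×70) = 90.563 kips/bolt; interior L_c = 3.1875 − 1.125 = 2.0625, R_n = 126 kips/bolt. φR_n = 0.75 × (2×90.563 + 4×126) = 513.8 kips.
Tension yield (gross): A_g = 10.4375×0.75 = 7.8281 in². φR_n = 0.90 × 50 × 7.8281 = 352.3 kips.
Governing: min(240.3, 513.8, 352.3) = 240.3 kips → bolt shear.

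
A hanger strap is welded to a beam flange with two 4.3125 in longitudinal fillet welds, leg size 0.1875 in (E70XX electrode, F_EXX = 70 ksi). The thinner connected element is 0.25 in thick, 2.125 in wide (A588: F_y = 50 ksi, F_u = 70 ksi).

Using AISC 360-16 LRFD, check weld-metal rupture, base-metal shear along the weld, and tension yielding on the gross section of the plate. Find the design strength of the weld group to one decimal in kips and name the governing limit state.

23.9 kips (gross-section yield governs)

Weld metal: throat = 0.707×0.1875 = 0.13256 in, L = 2×4.3125 = 8.625 in. φR_n = 0.75 × 0.6 × 70 × 0.13256 × 8.625 = 36.0 kips.
Base metal shear (0.25 in plate): yield φR_n = 1.0×0.6×50×0.25×8.625 = 64.7 kips; rupture φR_n = 0.75×0.6×70×0.25×8.625 = 67.9 kips; take 64.7 kips (yield).
Tension yield (gross): A_g = 2.125×0.25 = 0.53125 in². φR_n = 0.90 × 50 × 0.53125 = 23.9 kips.
Governing: min(36.0, 64.7, 23.9) = 23.9 kips → gross-section yield.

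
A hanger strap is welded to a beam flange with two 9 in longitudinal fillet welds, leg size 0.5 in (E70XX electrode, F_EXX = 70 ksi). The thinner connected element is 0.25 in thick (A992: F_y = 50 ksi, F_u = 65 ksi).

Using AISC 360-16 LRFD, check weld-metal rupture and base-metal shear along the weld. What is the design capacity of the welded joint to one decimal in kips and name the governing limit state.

131.6 kips (base-metal shear governs)

Weld metal: throat = 0.707×0.5 = 0.3535 in, L = 2×9 = 18 in. φR_n = 0.75 × 0.6 × 70 × 0.3535 × 18 = 200.4 kips.
Base metal shear (0.25 in plate): yield φR_n = 1.0×0.6×50×0.25×18 = 135.0 kips; rupture φR_n = 0.75×0.6×65×0.25×18 = 131.6 kips; take 131.6 kips (rupture).
Governing: min(200.4, 131.6) = 131.6 kips → base-metal shear.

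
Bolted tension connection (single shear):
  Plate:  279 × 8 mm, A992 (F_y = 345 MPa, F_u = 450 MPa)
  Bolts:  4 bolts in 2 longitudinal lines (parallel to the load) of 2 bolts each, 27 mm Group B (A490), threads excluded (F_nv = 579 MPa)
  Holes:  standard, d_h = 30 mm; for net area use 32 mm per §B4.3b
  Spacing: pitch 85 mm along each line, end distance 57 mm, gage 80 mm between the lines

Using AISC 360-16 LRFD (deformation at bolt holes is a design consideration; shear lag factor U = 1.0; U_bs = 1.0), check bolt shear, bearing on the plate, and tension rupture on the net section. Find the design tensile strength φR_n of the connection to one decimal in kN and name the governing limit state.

580.5 kN (net-section rupture governs)

Bolt shear: A_b = π(27)²/4 = 572.56 mm². φR_n = 0.75 × 579 × 572.56 × 4 × 1 = 994.5 kN.
Bearing (8 mm plate, F_u = 450 MPa): end bolts L_c = 57 − 30/2 = 42, R_n = min(1.2×42×8×450, 2.4×27×8×450) = 181.44 kN/bolt; interior L_c = 85 − 30 = 55, R_n = 233.28 kN/bolt. φR_n = 0.75 × (2×181.44 + 2×233.28) = 622.1 kN.
Tension rupture (net): A_n = (279 − 2×32)×8 = 1720 mm² (U = 1.0, A_e = A_n). φR_n = 0.75 × 450 × 1720 = 580.5 kN.
Governing: min(994.5, 622.1, 580.5) = 580.5 kN → net-section rupture.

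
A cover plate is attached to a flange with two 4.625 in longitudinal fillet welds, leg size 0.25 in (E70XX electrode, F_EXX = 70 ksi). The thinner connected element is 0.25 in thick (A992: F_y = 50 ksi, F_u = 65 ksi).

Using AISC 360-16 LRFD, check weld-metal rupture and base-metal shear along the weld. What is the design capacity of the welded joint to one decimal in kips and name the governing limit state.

Weld metal: throat = 0.707×0.25 = 0.17675 in, L = 2×4.625 = 9.25 in. φR_n = 0.75 × 0.6 × 70 × 0.17675 × 9.25 = 51.5 kips.
Base metal shear (0.25 in plate): yield φR_n = 1.0×0.6×50×0.25×9.25 = 69.4 kips; rupture φR_n = 0.75×0.6×65×0.25×9.25 = 67.6 kips; take 67.6 kips (rupture).
Governing: min(51.5, 67.6) = 51.5 kips → weld metal.

51.5 kips (weld metal governs)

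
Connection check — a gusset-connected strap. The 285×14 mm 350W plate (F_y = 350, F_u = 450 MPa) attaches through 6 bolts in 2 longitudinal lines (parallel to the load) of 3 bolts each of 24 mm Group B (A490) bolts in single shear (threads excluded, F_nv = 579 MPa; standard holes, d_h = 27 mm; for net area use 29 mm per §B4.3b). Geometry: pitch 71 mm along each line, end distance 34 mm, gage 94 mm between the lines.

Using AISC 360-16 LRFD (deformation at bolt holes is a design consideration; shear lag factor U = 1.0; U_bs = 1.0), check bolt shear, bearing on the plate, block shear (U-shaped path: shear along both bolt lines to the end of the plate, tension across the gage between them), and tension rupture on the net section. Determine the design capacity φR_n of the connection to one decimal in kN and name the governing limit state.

894.0 kN (block shear governs)

Bolt shear: A_b = π(24)²/4 = 452.39 mm². φR_n = 0.75 × 579 × 452.39 × 6 × 1 = 1178.7 kN.
Bearing (14 mm plate, F_u = 450 MPa): end bolts L_c = 34 − 27/2 = 20.5, R_n = min(1.2×20.5×14×450, 2.4×24×14×450) = 154.98 kN/bolt; interior L_c = 71 − 27 = 44, R_n = 332.64 kN/bolt. φR_n = 0.75 × (2×154.98 + 4×332.64) = 1230.4 kN.
Block shear: shear path 2×[34+2×71] = 2×176 mm, A_gv = 4928, A_nv = 2×(176 − 2.5×29)×14 = 2898 mm²; tension across gage: (94 − 1×29)×14 = 910 mm². R_n = min(0.6×450×2898, 0.6×350×4928) + 1.0×450×910 = min(782.46, 1034.9) + 409.5 = 1192 kN. φR_n = 0.75 × 1192 = 894.0 kN.
Tension rupture (net): A_n = (285 − 2×29)×14 = 3178 mm² (U = 1.0, A_e = A_n). φR_n = 0.75 × 450 × 3178 = 1072.6 kN.
Governing: min(1178.7, 1230.4, 894.0, 1072.6) = 894.0 kN → block shear.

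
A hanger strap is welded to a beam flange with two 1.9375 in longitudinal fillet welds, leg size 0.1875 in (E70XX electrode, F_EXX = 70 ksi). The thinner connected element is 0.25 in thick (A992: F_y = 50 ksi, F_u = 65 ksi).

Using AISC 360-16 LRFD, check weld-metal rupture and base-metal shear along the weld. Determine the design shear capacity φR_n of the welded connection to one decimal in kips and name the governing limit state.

16.2 kips (weld metal governs)

Weld metal: throat = 0.707×0.1875 = 0.13256 in, L = 2×1.9375 = 3.875 in. φR_n = 0.75 × 0.6 × 70 × 0.13256 × 3.875 = 16.2 kips.
Base metal shear (0.25 in plate): yield φR_n = 1.0×0.6×50×0.25×3.875 = 29.1 kips; rupture φR_n = 0.75×0.6×65×0.25×3.875 = 28.3 kips; take 28.3 kips (rupture).
Governing: min(16.2, 28.3) = 16.2 kips → weld metal.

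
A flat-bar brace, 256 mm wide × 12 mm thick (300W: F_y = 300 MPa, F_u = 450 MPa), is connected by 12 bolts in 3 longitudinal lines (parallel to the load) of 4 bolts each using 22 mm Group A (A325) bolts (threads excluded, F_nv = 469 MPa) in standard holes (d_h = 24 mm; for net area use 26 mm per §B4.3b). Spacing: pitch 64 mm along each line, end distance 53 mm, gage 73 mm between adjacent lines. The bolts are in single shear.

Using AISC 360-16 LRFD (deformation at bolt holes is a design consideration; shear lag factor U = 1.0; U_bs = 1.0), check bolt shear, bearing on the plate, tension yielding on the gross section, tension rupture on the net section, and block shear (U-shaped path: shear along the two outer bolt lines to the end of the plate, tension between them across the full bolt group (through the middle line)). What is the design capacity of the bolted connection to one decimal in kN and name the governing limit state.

Bolt shear: A_b = π(22)²/4 = 380.13 mm². φR_n = 0.75 × 469 × 380.13 × 12 × 1 = 1604.5 kN.
Bearing (12 mm plate, F_u = 450 MPa): end bolts L_c = 53 − 24/2 = 41, R_n = min(1.2×41×12×450, 2.4×22×12×450) = 265.68 kN/bolt; interior L_c = 64 − 24 = 40, R_n = 259.2 kN/bolt. φR_n = 0.75 × (3×265.68 + 9×259.2) = 2347.4 kN.
Tension yield (gross): A_g = 256×12 = 3072 mm². φR_n = 0.90 × 300 × 3072 = 829.4 kN.
Tension rupture (net): A_n = (256 − 3×26)×12 = 2136 mm² (U = 1.0, A_e = A_n). φR_n = 0.75 × 450 × 2136 = 720.9 kN.
Block shear: shear path 2×[53+3×64] = 2×245 mm, A_gv = 5880, A_nv = 2×(245 − 3.5×26)×12 = 3696 mm²; tension across gage: (146 − 2×26)×12 = 1128 mm². R_n = min(0.6×450×3696, 0.6×300×5880) + 1.0×450×1128 = min(997.92, 1058.4) + 507.6 = 1505.5 kN. φR_n = 0.75 × 1505.5 = 1129.1 kN.
Governing: min(1604.5, 2347.4, 829.4, 720.9, 1129.1) = 720.9 kN → net-section rupture.

720.9 kN (net-section rupture governs)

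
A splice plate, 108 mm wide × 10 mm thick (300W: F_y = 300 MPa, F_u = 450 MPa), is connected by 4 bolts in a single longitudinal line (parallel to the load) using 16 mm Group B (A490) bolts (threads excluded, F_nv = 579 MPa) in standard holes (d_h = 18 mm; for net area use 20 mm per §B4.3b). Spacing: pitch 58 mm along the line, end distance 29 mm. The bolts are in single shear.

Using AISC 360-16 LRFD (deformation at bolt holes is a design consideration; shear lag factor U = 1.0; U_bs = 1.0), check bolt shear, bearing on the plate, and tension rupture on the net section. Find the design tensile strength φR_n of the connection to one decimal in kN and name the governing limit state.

297.0 kN (net-section rupture governs)

Bolt shear: A_b = π(16)²/4 = 201.06 mm². φR_n = 0.75 × 579 × 201.06 × 4 × 1 = 349.2 kN.
Bearing (10 mm plate, F_u = 450 MPa): end bolts L_c = 29 − 18/2 = 20, R_n = min(1.2×20×10×450, 2.4×16×10×450) = 108 kN/bolt; interior L_c = 58 − 18 = 40, R_n = 172.8 kN/bolt. φR_n = 0.75 × (1×108 + 3×172.8) = 469.8 kN.
Tension rupture (net): A_n = (108 − 1×20)×10 = 880 mm² (U = 1.0, A_e = A_n). φR_n = 0.75 × 450 × 880 = 297.0 kN.
Governing: min(349.2, 469.8, 297.0) = 297.0 kN → net-section rupture.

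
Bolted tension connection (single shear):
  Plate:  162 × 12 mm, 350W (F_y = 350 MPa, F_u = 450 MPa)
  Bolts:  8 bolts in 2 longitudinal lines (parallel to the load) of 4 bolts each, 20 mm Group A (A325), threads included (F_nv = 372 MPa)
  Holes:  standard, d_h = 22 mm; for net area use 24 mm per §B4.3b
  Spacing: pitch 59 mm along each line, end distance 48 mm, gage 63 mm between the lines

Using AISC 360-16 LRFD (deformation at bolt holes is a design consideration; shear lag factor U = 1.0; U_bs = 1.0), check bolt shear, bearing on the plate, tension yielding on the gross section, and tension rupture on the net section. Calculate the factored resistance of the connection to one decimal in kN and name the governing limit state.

Bolt shear: A_b = π(20)²/4 = 314.16 mm². φR_n = 0.75 × 372 × 314.16 × 8 × 1 = 701.2 kN.
Bearing (12 mm plate, F_u = 450 MPa): end bolts L_c = 48 − 22/2 = 37, R_n = min(1.2×37×12×450, 2.4×20×12×450) = 239.76 kN/bolt; interior L_c = 59 − 22 = 37, R_n = 239.76 kN/bolt. φR_n = 0.75 × (2×239.76 + 6×239.76) = 1438.6 kN.
Tension yield (gross): A_g = 162×12 = 1944 mm². φR_n = 0.90 × 350 × 1944 = 612.4 kN.
Tension rupture (net): A_n = (162 − 2×24)×12 = 1368 mm² (U = 1.0, A_e = A_n). φR_n = 0.75 × 450 × 1368 = 461.7 kN.
Governing: min(701.2, 1438.6, 612.4, 461.7) = 461.7 kN → net-section rupture.

461.7 kN (net-section rupture governs)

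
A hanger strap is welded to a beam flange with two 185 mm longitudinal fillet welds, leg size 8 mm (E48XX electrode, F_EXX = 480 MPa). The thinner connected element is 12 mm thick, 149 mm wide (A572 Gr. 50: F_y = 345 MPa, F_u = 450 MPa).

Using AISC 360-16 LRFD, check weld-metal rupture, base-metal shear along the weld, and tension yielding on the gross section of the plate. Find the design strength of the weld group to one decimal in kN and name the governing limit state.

Weld metal: throat = 0.707×8 = 5.656 mm, L = 2×185 = 370 mm. φR_n = 0.75 × 0.6 × 480 × 5.656 × 370 = 452.0 kN.
Base metal shear (12 mm plate): yield φR_n = 1.0×0.6×345×12×370 = 919.1 kN; rupture φR_n = 0.75×0.6×450×12×370 = 899.1 kN; take 899.1 kN (rupture).
Tension yield (gross): A_g = 149×12 = 1788 mm². φR_n = 0.90 × 345 × 1788 = 555.2 kN.
Governing: min(452.0, 899.1, 555.2) = 452.0 kN → weld metal.

452.0 kN (weld metal governs)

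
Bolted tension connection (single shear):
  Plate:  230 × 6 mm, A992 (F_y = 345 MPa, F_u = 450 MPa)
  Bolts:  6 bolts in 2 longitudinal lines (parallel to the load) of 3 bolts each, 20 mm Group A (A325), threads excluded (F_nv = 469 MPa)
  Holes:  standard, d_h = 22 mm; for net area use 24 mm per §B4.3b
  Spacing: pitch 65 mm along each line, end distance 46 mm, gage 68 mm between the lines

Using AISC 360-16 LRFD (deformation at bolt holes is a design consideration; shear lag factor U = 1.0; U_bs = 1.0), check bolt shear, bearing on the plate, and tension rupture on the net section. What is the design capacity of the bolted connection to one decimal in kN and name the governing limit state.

368.6 kN (net-section rupture governs)

Bolt shear: A_b = π(20)²/4 = 314.16 mm². φR_n = 0.75 × 469 × 314.16 × 6 × 1 = 663.0 kN.
Bearing (6 mm plate, F_u = 450 MPa): end bolts L_c = 46 − 22/2 = 35, R_n = min(1.2×35×6×450, 2.4×20×6×450) = 113.4 kN/bolt; interior L_c = 65 − 22 = 43, R_n = 129.6 kN/bolt. φR_n = 0.75 × (2×113.4 + 4×129.6) = 558.9 kN.
Tension rupture (net): A_n = (230 − 2×24)×6 = 1092 mm² (U = 1.0, A_e = A_n). φR_n = 0.75 × 450 × 1092 = 368.6 kN.
Governing: min(663.0, 558.9, 368.6) = 368.6 kN → net-section rupture.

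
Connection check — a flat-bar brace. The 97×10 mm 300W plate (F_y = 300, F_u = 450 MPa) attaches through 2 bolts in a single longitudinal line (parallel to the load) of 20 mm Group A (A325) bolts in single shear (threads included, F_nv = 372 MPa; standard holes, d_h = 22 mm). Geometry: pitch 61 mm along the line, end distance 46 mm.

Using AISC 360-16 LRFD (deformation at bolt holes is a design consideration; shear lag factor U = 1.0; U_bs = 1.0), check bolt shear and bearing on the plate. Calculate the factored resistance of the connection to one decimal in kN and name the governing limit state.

Bolt shear: A_b = π(20)²/4 = 314.16 mm². φR_n = 0.75 × 372 × 314.16 × 2 × 1 = 175.3 kN.
Bearing (10 mm plate, F_u = 450 MPa): end bolts L_c = 46 − 22/2 = 35, R_n = min(1.2×35×10×450, 2.4×20×10×450) = 189 kN/bolt; interior L_c = 61 − 22 = 39, R_n = 210.6 kN/bolt. φR_n = 0.75 × (1×189 + 1×210.6) = 299.7 kN.
Governing: min(175.3, 299.7) = 175.3 kN → bolt shear.

175.3 kN (bolt shear governs)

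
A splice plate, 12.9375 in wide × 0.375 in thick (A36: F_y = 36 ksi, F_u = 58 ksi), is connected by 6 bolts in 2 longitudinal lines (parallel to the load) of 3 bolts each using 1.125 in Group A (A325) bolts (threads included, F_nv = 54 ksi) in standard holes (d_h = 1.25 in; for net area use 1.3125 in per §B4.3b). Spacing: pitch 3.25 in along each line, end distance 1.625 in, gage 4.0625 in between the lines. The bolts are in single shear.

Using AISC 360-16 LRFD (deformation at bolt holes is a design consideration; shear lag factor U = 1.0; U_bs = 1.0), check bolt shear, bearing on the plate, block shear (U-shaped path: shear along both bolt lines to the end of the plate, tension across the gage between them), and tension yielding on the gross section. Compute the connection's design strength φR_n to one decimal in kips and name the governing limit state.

Bolt shear: A_b = π(1.125)²/4 = 0.99402 in². φR_n = 0.75 × 54 × 0.99402 × 6 × 1 = 241.5 kips.
Bearing (0.375 in plate, F_u = 58 ksi): end bolts L_c = 1.625 − 1.25/2 = 1, R_n = min(1.2×1×0.375×58, 2.4×1.125×0.375×58) = 26.1 kips/bolt; interior L_c = 3.25 − 1.25 = 2, R_n = 52.2 kips/bolt. φR_n = 0.75 × (2×26.1 + 4×52.2) = 195.8 kips.
Block shear: shear path 2×[1.625+2×3.25] = 2×8.125 in, A_gv = 6.0938, A_nv = 2×(8.125 − 2.5×1.3125)×0.375 = 3.6328 in²; tension across gage: (4.0625 − 1×1.3125)×0.375 = 1.0313 in². R_n = min(0.6×58×3.6328, 0.6×36×6.0938) + 1.0×58×1.0313 = min(126.42, 131.63) + 59.815 = 186.24 kips. φR_n = 0.75 × 186.24 = 139.7 kips.
Tension yield (gross): A_g = 12.9375×0.375 = 4.8516 in². φR_n = 0.90 × 36 × 4.8516 = 157.2 kips.
Governing: min(241.5, 195.8, 139.7, 157.2) = 139.7 kips → block shear.

139.7 kips (block shear governs)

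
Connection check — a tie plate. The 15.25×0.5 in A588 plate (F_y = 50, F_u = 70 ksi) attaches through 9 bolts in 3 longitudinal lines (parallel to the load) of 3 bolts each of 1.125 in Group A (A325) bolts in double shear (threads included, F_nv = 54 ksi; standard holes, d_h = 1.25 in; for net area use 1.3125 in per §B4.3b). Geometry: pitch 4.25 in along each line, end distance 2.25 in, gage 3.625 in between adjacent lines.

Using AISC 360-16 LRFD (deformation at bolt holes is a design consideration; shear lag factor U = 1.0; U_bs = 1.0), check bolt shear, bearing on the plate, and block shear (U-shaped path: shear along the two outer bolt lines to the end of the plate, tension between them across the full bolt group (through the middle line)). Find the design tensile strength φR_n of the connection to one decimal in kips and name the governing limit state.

356.7 kips (block shear governs)

Bolt shear: A_b = π(1.125)²/4 = 0.99402 in². φR_n = 0.75 × 54 × 0.99402 × 9 × 2 = 724.6 kips.
Bearing (0.5 in plate, F_u = 70 ksi): end bolts L_c = 2.25 − 1.25/2 = 1.625, R_n = min(1.2×1.625×0.5×70, 2.4×1.125×0.5×70) = 68.25 kips/bolt; interior L_c = 4.25 − 1.25 = 3, R_n = 94.5 kips/bolt. φR_n = 0.75 × (3×68.25 + 6×94.5) = 578.8 kips.
Block shear: shear path 2×[2.25+2×4.25] = 2×10.75 in, A_gv = 10.75, A_nv = 2×(10.75 − 2.5×1.3125)×0.5 = 7.4688 in²; tension across gage: (7.25 − 2×1.3125)×0.5 = 2.3125 in². R_n = min(0.6×70×7.4688, 0.6×50×10.75) + 1.0×70×2.3125 = min(313.69, 322.5) + 161.88 = 475.57 kips. φR_n = 0.75 × 475.57 = 356.7 kips.
Governing: min(724.6, 578.8, 356.7) = 356.7 kips → block shear.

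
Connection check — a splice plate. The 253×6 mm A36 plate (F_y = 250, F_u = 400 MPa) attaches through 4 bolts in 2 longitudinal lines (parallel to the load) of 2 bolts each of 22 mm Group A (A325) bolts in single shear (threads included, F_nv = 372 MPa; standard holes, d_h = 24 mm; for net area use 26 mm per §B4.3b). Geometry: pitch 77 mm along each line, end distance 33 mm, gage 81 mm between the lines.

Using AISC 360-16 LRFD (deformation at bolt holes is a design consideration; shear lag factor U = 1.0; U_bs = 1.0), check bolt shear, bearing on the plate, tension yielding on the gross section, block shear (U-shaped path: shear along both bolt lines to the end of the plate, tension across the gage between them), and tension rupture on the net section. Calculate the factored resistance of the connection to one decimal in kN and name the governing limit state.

247.5 kN (block shear governs)

Bolt shear: A_b = π(22)²/4 = 380.13 mm². φR_n = 0.75 × 372 × 380.13 × 4 × 1 = 424.2 kN.
Bearing (6 mm plate, F_u = 400 MPa): end bolts L_c = 33 − 24/2 = 21, R_n = min(1.2×21×6×400, 2.4×22×6×400) = 60.48 kN/bolt; interior L_c = 77 − 24 = 53, R_n = 126.72 kN/bolt. φR_n = 0.75 × (2×60.48 + 2×126.72) = 280.8 kN.
Tension yield (gross): A_g = 253×6 = 1518 mm². φR_n = 0.90 × 250 × 1518 = 341.6 kN.
Block shear: shear path 2×[33+1×77] = 2×110 mm, A_gv = 1320, A_nv = 2×(110 − 1.5×26)×6 = 852 mm²; tension across gage: (81 − 1×26)×6 = 330 mm². R_n = min(0.6×400×852, 0.6×250×1320) + 1.0×400×330 = min(204.48, 198) + 132 = 330 kN. φR_n = 0.75 × 330 = 247.5 kN.
Tension rupture (net): A_n = (253 − 2×26)×6 = 1206 mm² (U = 1.0, A_e = A_n). φR_n = 0.75 × 400 × 1206 = 361.8 kN.
Governing: min(424.2, 280.8, 341.6, 247.5, 361.8) = 247.5 kN → block shear.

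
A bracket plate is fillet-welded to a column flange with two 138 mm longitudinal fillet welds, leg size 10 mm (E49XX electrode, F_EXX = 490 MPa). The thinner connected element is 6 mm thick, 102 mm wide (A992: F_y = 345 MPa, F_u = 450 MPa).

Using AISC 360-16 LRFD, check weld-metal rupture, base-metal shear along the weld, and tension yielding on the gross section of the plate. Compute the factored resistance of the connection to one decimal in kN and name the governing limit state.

190.0 kN (gross-section yield governs)

Weld metal: throat = 0.707×10 = 7.07 mm, L = 2×138 = 276 mm. φR_n = 0.75 × 0.6 × 490 × 7.07 × 276 = 430.3 kN.
Base metal shear (6 mm plate): yield φR_n = 1.0×0.6×345×6×276 = 342.8 kN; rupture φR_n = 0.75×0.6×450×6×276 = 335.3 kN; take 335.3 kN (rupture).
Tension yield (gross): A_g = 102×6 = 612 mm². φR_n = 0.90 × 345 × 612 = 190.0 kN.
Governing: min(430.3, 335.3, 190.0) = 190.0 kN → gross-section yield.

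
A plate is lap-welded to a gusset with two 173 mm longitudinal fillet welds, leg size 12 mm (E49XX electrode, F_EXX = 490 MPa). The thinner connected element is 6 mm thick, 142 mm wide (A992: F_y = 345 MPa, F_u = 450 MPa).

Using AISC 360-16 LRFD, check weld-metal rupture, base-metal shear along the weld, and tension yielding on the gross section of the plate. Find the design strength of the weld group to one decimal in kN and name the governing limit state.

264.5 kN (gross-section yield governs)

Weld metal: throat = 0.707×12 = 8.484 mm, L = 2×173 = 346 mm. φR_n = 0.75 × 0.6 × 490 × 8.484 × 346 = 647.3 kN.
Base metal shear (6 mm plate): yield φR_n = 1.0×0.6×345×6×346 = 429.7 kN; rupture φR_n = 0.75×0.6×450×6×346 = 420.4 kN; take 420.4 kN (rupture).
Tension yield (gross): A_g = 142×6 = 852 mm². φR_n = 0.90 × 345 × 852 = 264.5 kN.
Governing: min(647.3, 420.4, 264.5) = 264.5 kN → gross-section yield.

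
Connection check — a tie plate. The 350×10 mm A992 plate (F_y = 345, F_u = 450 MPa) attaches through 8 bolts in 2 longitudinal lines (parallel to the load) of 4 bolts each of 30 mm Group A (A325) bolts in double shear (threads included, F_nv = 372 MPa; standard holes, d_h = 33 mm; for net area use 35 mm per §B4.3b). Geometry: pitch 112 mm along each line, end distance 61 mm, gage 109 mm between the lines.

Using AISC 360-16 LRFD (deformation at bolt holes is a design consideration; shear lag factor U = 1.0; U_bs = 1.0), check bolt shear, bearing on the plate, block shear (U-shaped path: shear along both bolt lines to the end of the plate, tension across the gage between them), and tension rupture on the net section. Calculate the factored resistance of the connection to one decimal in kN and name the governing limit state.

Bolt shear: A_b = π(30)²/4 = 706.86 mm². φR_n = 0.75 × 372 × 706.86 × 8 × 2 = 3155.4 kN.
Bearing (10 mm plate, F_u = 450 MPa): end bolts L_c = 61 − 33/2 = 44.5, R_n = min(1.2×44.5×10×450, 2.4×30×10×450) = 240.3 kN/bolt; interior L_c = 112 − 33 = 79, R_n = 324 kN/bolt. φR_n = 0.75 × (2×240.3 + 6×324) = 1818.5 kN.
Block shear: shear path 2×[61+3×112] = 2×397 mm, A_gv = 7940, A_nv = 2×(397 − 3.5×35)×10 = 5490 mm²; tension across gage: (109 − 1×35)×10 = 740 mm². R_n = min(0.6×450×5490, 0.6×345×7940) + 1.0×450×740 = min(1482.3, 1643.6) + 333 = 1815.3 kN. φR_n = 0.75 × 1815.3 = 1361.5 kN.
Tension rupture (net): A_n = (350 − 2×35)×10 = 2800 mm² (U = 1.0, A_e = A_n). φR_n = 0.75 × 450 × 2800 = 945.0 kN.
Governing: min(3155.4, 1818.5, 1361.5, 945.0) = 945.0 kN → net-section rupture.

945.0 kN (net-section rupture governs)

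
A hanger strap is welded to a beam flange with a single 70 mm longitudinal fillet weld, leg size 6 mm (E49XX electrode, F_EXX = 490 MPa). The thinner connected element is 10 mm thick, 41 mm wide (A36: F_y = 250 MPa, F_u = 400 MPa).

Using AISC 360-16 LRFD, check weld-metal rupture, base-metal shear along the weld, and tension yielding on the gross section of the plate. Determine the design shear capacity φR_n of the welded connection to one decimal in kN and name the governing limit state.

65.5 kN (weld metal governs)

Weld metal: throat = 0.707×6 = 4.242 mm, L = 70 mm. φR_n = 0.75 × 0.6 × 490 × 4.242 × 70 = 65.5 kN.
Base metal shear (10 mm plate): yield φR_n = 1.0×0.6×250×10×70 = 105.0 kN; rupture φR_n = 0.75×0.6×400×10×70 = 126.0 kN; take 105.0 kN (yield).
Tension yield (gross): A_g = 41×10 = 410 mm². φR_n = 0.90 × 250 × 410 = 92.3 kN.
Governing: min(65.5, 105.0, 92.3) = 65.5 kN → weld metal.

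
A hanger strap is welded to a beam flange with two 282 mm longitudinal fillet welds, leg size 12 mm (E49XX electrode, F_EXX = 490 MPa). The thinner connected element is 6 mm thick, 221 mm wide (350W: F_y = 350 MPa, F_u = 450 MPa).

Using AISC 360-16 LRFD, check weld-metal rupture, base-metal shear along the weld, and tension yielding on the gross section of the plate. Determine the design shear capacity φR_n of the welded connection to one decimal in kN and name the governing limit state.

Weld metal: throat = 0.707×12 = 8.484 mm, L = 2×282 = 564 mm. φR_n = 0.75 × 0.6 × 490 × 8.484 × 564 = 1055.1 kN.
Base metal shear (6 mm plate): yield φR_n = 1.0×0.6×350×6×564 = 710.6 kN; rupture φR_n = 0.75×0.6×450×6×564 = 685.3 kN; take 685.3 kN (rupture).
Tension yield (gross): A_g = 221×6 = 1326 mm². φR_n = 0.90 × 350 × 1326 = 417.7 kN.
Governing: min(1055.1, 685.3, 417.7) = 417.7 kN → gross-section yield.

417.7 kN (gross-section yield governs)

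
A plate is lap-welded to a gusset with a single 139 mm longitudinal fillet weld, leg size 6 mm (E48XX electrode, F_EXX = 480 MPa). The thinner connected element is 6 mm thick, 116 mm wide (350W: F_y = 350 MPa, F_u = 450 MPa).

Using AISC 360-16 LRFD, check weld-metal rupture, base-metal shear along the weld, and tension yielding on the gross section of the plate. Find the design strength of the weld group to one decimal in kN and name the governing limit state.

127.4 kN (weld metal governs)

Weld metal: throat = 0.707×6 = 4.242 mm, L = 139 mm. φR_n = 0.75 × 0.6 × 480 × 4.242 × 139 = 127.4 kN.
Base metal shear (6 mm plate): yield φR_n = 1.0×0.6×350×6×139 = 175.1 kN; rupture φR_n = 0.75×0.6×450×6×139 = 168.9 kN; take 168.9 kN (rupture).
Tension yield (gross): A_g = 116×6 = 696 mm². φR_n = 0.90 × 350 × 696 = 219.2 kN.
Governing: min(127.4, 168.9, 219.2) = 127.4 kN → weld metal.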